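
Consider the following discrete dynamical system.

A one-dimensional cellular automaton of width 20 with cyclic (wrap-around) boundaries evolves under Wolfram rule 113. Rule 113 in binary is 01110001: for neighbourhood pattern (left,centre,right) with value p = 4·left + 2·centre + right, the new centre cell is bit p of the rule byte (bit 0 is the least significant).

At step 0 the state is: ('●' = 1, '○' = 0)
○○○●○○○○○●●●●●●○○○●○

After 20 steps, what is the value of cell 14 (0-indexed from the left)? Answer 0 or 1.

step 0: ○○○●○○○○○●●●●●●○○○●○
step 1: ●●○○●●●●○○○○○○●●●○○●
step 2: ○●●○○○○●●●●●●○○○●●○○
step 3: ○○●●●●○○○○○○●●●○○●●●
step 4: ●○○○○●●●●●●○○○●●○○○●
step 5: ●●●●○○○○○○●●●○○●●●○○
step 6: ○○○●●●●●●○○○●●○○○●●○
step 7: ●●○○○○○○●●●○○●●●○○●●
step 8: ○●●●●●●○○○●●○○○●●○○○
step 9: ○○○○○○●●●○○●●●○○●●●●
step 10: ●●●●●○○○●●○○○●●○○○○●
step 11: ○○○○●●●○○●●●○○●●●●○○
step 12: ●●●○○○●●○○○●●○○○○●●●
step 13: ○○●●●○○●●●○○●●●●○○○○
step 14: ●○○○●●○○○●●○○○○●●●●●
step 15: ●●●○○●●●○○●●●●○○○○○○
step 16: ○○●●○○○●●○○○○●●●●●●○
step 17: ●○○●●●○○●●●●○○○○○○●●
step 18: ●●○○○●●○○○○●●●●●●○○○
step 19: ○●●●○○●●●●○○○○○○●●●○
step 20: ○○○●●○○○○●●●●●●○○○●●

1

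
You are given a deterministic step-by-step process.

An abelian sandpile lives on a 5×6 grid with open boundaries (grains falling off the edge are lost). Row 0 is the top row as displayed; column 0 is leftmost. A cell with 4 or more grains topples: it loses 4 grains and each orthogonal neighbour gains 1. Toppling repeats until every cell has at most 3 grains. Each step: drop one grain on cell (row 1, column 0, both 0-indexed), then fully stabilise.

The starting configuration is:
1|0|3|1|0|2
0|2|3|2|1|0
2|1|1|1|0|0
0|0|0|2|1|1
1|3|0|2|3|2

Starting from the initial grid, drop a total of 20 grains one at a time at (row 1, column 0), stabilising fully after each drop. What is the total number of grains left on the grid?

step 0: 1|0|3|1|0|2
0|2|3|2|1|0
2|1|1|1|0|0
0|0|0|2|1|1
1|3|0|2|3|2
step 1: 1|0|3|1|0|2
1|2|3|2|1|0
2|1|1|1|0|0
0|0|0|2|1|1
1|3|0|2|3|2
step 2: 1|0|3|1|0|2
2|2|3|2|1|0
2|1|1|1|0|0
0|0|0|2|1|1
1|3|0|2|3|2
step 3: 1|0|3|1|0|2
3|2|3|2|1|0
2|1|1|1|0|0
0|0|0|2|1|1
1|3|0|2|3|2
step 4: 2|0|3|1|0|2
0|3|3|2|1|0
3|1|1|1|0|0
0|0|0|2|1|1
1|3|0|2|3|2
step 5: 2|0|3|1|0|2
1|3|3|2|1|0
3|1|1|1|0|0
0|0|0|2|1|1
1|3|0|2|3|2
step 6: 2|0|3|1|0|2
2|3|3|2|1|0
3|1|1|1|0|0
0|0|0|2|1|1
1|3|0|2|3|2
step 7: 2|0|3|1|0|2
3|3|3|2|1|0
3|1|1|1|0|0
0|0|0|2|1|1
1|3|0|2|3|2
step 8: 3|2|0|2|0|2
2|1|1|3|1|0
0|3|2|1|0|0
1|0|0|2|1|1
1|3|0|2|3|2
step 9: 3|2|0|2|0|2
3|1|1|3|1|0
0|3|2|1|0|0
1|0|0|2|1|1
1|3|0|2|3|2
step 10: 0|3|0|2|0|2
1|2|1|3|1|0
1|3|2|1|0|0
1|0|0|2|1|1
1|3|0|2|3|2
step 11: 0|3|0|2|0|2
2|2|1|3|1|0
1|3|2|1|0|0
1|0|0|2|1|1
1|3|0|2|3|2
step 12: 0|3|0|2|0|2
3|2|1|3|1|0
1|3|2|1|0|0
1|0|0|2|1|1
1|3|0|2|3|2
step 13: 1|3|0|2|0|2
0|3|1|3|1|0
2|3|2|1|0|0
1|0|0|2|1|1
1|3|0|2|3|2
step 14: 1|3|0|2|0|2
1|3|1|3|1|0
2|3|2|1|0|0
1|0|0|2|1|1
1|3|0|2|3|2
step 15: 1|3|0|2|0|2
2|3|1|3|1|0
2|3|2|1|0|0
1|0|0|2|1|1
1|3|0|2|3|2
step 16: 1|3|0|2|0|2
3|3|1|3|1|0
2|3|2|1|0|0
1|0|0|2|1|1
1|3|0|2|3|2
step 17: 3|0|1|2|0|2
2|2|2|3|1|0
0|1|3|1|0|0
2|1|0|2|1|1
1|3|0|2|3|2
step 18: 3|0|1|2|0|2
3|2|2|3|1|0
0|1|3|1|0|0
2|1|0|2|1|1
1|3|0|2|3|2
step 19: 0|1|1|2|0|2
1|3|2|3|1|0
1|1|3|1|0|0
2|1|0|2|1|1
1|3|0|2|3|2
step 20: 0|1|1|2|0|2
2|3|2|3|1|0
1|1|3|1|0|0
2|1|0|2|1|1
1|3|0|2|3|2

41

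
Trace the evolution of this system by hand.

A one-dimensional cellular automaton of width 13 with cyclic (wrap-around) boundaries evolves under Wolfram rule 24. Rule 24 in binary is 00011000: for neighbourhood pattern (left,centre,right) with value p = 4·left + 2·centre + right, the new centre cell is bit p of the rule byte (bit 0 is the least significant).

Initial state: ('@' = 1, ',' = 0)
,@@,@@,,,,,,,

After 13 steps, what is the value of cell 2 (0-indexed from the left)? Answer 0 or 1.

step 0: ,@@,@@,,,,,,,
step 1: ,@,,@,@,,,,,,
step 2: ,,@,,,,@,,,,,
step 3: ,,,@,,,,@,,,,
step 4: ,,,,@,,,,@,,,
step 5: ,,,,,@,,,,@,,
step 6: ,,,,,,@,,,,@,
step 7: ,,,,,,,@,,,,@
step 8: @,,,,,,,@,,,,
step 9: ,@,,,,,,,@,,,
step 10: ,,@,,,,,,,@,,
step 11: ,,,@,,,,,,,@,
step 12: ,,,,@,,,,,,,@
step 13: @,,,,@,,,,,,,

0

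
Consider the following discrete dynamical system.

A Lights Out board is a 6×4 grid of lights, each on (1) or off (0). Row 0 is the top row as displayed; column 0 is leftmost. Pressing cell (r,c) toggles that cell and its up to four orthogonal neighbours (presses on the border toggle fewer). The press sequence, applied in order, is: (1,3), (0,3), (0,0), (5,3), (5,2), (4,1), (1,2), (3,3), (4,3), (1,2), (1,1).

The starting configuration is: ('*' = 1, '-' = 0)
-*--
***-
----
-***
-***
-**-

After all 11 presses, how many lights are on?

step 0: -*--
***-
----
-***
-***
-**-
step 1: -*-*
**-*
---*
-***
-***
-**-
step 2: -**-
**--
---*
-***
-***
-**-
step 3: *-*-
-*--
---*
-***
-***
-**-
step 4: *-*-
-*--
---*
-***
-**-
-*-*
step 5: *-*-
-*--
---*
-***
-*--
--*-
step 6: *-*-
-*--
---*
--**
*-*-
-**-
step 7: *---
--**
--**
--**
*-*-
-**-
step 8: *---
--**
--*-
----
*-**
-**-
step 9: *---
--**
--*-
---*
*---
-***
step 10: *-*-
-*--
----
---*
*---
-***
step 11: ***-
*-*-
-*--
---*
*---
-***

11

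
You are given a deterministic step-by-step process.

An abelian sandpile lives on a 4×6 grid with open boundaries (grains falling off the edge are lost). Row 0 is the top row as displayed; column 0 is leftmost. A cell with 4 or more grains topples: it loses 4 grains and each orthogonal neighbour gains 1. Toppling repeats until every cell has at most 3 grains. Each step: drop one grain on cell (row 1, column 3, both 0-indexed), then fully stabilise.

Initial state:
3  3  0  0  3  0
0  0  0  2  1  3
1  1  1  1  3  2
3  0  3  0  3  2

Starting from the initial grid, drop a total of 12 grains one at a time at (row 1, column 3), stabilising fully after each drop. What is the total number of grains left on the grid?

40

step 0: 3  3  0  0  3  0
0  0  0  2  1  3
1  1  1  1  3  2
3  0  3  0  3  2
step 1: 3  3  0  0  3  0
0  0  0  3  1  3
1  1  1  1  3  2
3  0  3  0  3  2
step 2: 3  3  0  1  3  0
0  0  1  0  2  3
1  1  1  2  3  2
3  0  3  0  3  2
step 3: 3  3  0  1  3  0
0  0  1  1  2  3
1  1  1  2  3  2
3  0  3  0  3  2
step 4: 3  3  0  1  3  0
0  0  1  2  2  3
1  1  1  2  3  2
3  0  3  0  3  2
step 5: 3  3  0  1  3  0
0  0  1  3  2  3
1  1  1  2  3  2
3  0  3  0  3  2
step 6: 3  3  0  2  3  0
0  0  2  0  3  3
1  1  1  3  3  2
3  0  3  0  3  2
step 7: 3  3  0  2  3  0
0  0  2  1  3  3
1  1  1  3  3  2
3  0  3  0  3  2
step 8: 3  3  0  2  3  0
0  0  2  2  3  3
1  1  1  3  3  2
3  0  3  0  3  2
step 9: 3  3  0  2  3  0
0  0  2  3  3  3
1  1  1  3  3  2
3  0  3  0  3  2
step 10: 3  3  1  0  1  2
0  0  3  3  3  1
1  1  2  1  3  1
3  0  3  2  1  0
step 11: 3  3  2  1  2  2
0  1  0  2  1  2
1  1  3  3  0  2
3  0  3  2  2  0
step 12: 3  3  2  1  2  2
0  1  0  3  1  2
1  1  3  3  0  2
3  0  3  2  2  0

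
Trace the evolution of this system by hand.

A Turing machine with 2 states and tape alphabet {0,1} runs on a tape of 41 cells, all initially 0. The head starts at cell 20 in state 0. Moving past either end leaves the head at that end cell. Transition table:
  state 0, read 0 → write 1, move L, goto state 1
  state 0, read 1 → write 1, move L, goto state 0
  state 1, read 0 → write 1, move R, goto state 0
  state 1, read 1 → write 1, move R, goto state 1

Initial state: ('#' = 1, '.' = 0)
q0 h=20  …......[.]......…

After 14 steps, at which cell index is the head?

14

0) q0 h=20  …......[.]......…
1) q1 h=19  …......[.]#.....…
2) q0 h=20  ….....#[#]......…
3) q0 h=19  …......[#]#.....…
4) q0 h=18  …......[.]##....…
5) q1 h=17  …......[.]###...…
6) q0 h=18  ….....#[#]##....…
7) q0 h=17  …......[#]###...…
8) q0 h=16  …......[.]####..…
9) q1 h=15  …......[.]#####.…
10) q0 h=16  ….....#[#]####..…
11) q0 h=15  …......[#]#####.…
12) q0 h=14  …......[.]######…
13) q1 h=13  …......[.]######…
14) q0 h=14  ….....#[#]######…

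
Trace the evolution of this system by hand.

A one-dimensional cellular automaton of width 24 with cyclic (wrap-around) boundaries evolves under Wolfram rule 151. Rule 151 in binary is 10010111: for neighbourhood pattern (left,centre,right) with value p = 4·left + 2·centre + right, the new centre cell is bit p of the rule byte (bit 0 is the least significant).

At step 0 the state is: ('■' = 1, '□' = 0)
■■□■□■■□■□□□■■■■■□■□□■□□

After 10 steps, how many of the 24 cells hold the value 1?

19

gen 0: ■■□■□■■□■□□□■■■■■□■□□■□□
gen 1: □□□■□□□□■■■■□■■■□□■■■■■■
gen 2: ■■■■■■■■□■■□□□■□■■□■■■■□
gen 3: □■■■■■■□□□□■■■■□□□□□■■□□
gen 4: ■□■■■■□■■■■□■■□■■■■■□□■■
gen 5: □□□■■□□□■■□□□□□□■■■□■■□■
gen 6: ■■■□□■■■□□■■■■■■□■□□□□□■
gen 7: ■■□■■□■□■■□■■■■□□■■■■■■□
gen 8: □□□□□□■□□□□□■■□■■□■■■■□□
gen 9: ■■■■■■■■■■■■□□□□□□□■■□■■
gen 10: ■■■■■■■■■■■□■■■■■■■□□□□■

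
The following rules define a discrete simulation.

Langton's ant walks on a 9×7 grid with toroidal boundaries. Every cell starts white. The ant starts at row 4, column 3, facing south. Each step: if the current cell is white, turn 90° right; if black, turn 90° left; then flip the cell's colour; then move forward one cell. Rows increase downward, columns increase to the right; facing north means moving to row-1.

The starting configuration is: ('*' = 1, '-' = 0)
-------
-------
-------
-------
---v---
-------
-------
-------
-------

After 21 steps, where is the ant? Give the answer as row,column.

t=0: -------
-------
-------
-------
---v---
-------
-------
-------
-------
t=1: -------
-------
-------
-------
--<*---
-------
-------
-------
-------
t=2: -------
-------
-------
--^----
--**---
-------
-------
-------
-------
t=3: -------
-------
-------
--*>---
--**---
-------
-------
-------
-------
t=4: -------
-------
-------
--**---
--*v---
-------
-------
-------
-------
t=5: -------
-------
-------
--**---
--*->--
-------
-------
-------
-------
t=6: -------
-------
-------
--**---
--*-*--
----v--
-------
-------
-------
t=7: -------
-------
-------
--**---
--*-*--
---<*--
-------
-------
-------
t=8: -------
-------
-------
--**---
--*^*--
---**--
-------
-------
-------
t=9: -------
-------
-------
--**---
--**>--
---**--
-------
-------
-------
t=10: -------
-------
-------
--**^--
--**---
---**--
-------
-------
-------
t=11: -------
-------
-------
--***>-
--**---
---**--
-------
-------
-------
t=12: -------
-------
-------
--****-
--**-v-
---**--
-------
-------
-------
t=13: -------
-------
-------
--****-
--**<*-
---**--
-------
-------
-------
t=14: -------
-------
-------
--**^*-
--****-
---**--
-------
-------
-------
t=15: -------
-------
-------
--*<-*-
--****-
---**--
-------
-------
-------
t=16: -------
-------
-------
--*--*-
--*v**-
---**--
-------
-------
-------
t=17: -------
-------
-------
--*--*-
--*->*-
---**--
-------
-------
-------
t=18: -------
-------
-------
--*-^*-
--*--*-
---**--
-------
-------
-------
t=19: -------
-------
-------
--*-*>-
--*--*-
---**--
-------
-------
-------
t=20: -------
-------
-----^-
--*-*--
--*--*-
---**--
-------
-------
-------
t=21: -------
-------
-----*>
--*-*--
--*--*-
---**--
-------
-------
-------

2,6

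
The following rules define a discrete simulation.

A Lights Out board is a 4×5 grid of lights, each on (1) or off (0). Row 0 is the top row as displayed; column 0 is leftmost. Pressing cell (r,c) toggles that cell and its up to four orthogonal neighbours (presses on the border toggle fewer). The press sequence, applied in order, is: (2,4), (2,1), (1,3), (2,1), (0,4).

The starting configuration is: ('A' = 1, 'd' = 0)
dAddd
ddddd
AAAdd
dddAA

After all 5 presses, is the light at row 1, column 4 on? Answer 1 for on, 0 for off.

1

step 0: dAddd
ddddd
AAAdd
dddAA
step 1: dAddd
ddddA
AAAAA
dddAd
step 2: dAddd
dAddA
dddAA
dAdAd
step 3: dAdAd
dAAAd
ddddA
dAdAd
step 4: dAdAd
ddAAd
AAAdA
dddAd
step 5: dAddA
ddAAA
AAAdA
dddAd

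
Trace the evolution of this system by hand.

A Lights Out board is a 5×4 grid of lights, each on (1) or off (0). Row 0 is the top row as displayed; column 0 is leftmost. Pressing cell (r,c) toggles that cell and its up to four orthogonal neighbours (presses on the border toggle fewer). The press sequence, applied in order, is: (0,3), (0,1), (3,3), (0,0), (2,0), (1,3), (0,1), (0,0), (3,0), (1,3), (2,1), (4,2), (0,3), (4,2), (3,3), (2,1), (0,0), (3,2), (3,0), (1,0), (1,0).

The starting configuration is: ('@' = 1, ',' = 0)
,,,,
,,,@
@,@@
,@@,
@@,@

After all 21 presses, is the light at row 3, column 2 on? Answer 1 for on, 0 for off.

0

gen 0: ,,,,
,,,@
@,@@
,@@,
@@,@
gen 1: ,,@@
,,,,
@,@@
,@@,
@@,@
gen 2: @@,@
,@,,
@,@@
,@@,
@@,@
gen 3: @@,@
,@,,
@,@,
,@,@
@@,,
gen 4: ,,,@
@@,,
@,@,
,@,@
@@,,
gen 5: ,,,@
,@,,
,@@,
@@,@
@@,,
gen 6: ,,,,
,@@@
,@@@
@@,@
@@,,
gen 7: @@@,
,,@@
,@@@
@@,@
@@,,
gen 8: ,,@,
@,@@
,@@@
@@,@
@@,,
gen 9: ,,@,
@,@@
@@@@
,,,@
,@,,
gen 10: ,,@@
@,,,
@@@,
,,,@
,@,,
gen 11: ,,@@
@@,,
,,,,
,@,@
,@,,
gen 12: ,,@@
@@,,
,,,,
,@@@
,,@@
gen 13: ,,,,
@@,@
,,,,
,@@@
,,@@
gen 14: ,,,,
@@,@
,,,,
,@,@
,@,,
gen 15: ,,,,
@@,@
,,,@
,@@,
,@,@
gen 16: ,,,,
@,,@
@@@@
,,@,
,@,@
gen 17: @@,,
,,,@
@@@@
,,@,
,@,@
gen 18: @@,,
,,,@
@@,@
,@,@
,@@@
gen 19: @@,,
,,,@
,@,@
@,,@
@@@@
gen 20: ,@,,
@@,@
@@,@
@,,@
@@@@
gen 21: @@,,
,,,@
,@,@
@,,@
@@@@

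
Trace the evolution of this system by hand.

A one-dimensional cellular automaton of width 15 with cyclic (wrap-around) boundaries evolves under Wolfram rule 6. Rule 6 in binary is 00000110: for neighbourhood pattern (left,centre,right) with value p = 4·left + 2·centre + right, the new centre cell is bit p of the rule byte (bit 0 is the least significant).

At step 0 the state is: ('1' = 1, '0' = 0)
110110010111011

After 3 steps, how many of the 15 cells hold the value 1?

[0] 110110010111011
[1] 000000110000000
[2] 000001000000000
[3] 000011000000000

2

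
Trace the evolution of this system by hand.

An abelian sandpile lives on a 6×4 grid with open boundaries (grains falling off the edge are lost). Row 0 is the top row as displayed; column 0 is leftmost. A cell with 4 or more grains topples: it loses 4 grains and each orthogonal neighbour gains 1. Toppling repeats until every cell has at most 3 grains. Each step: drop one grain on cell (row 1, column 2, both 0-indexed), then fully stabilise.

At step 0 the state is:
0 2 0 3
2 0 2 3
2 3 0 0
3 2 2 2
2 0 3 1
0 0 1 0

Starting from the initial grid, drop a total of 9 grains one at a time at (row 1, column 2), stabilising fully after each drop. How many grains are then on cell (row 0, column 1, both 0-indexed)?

0) 0 2 0 3
2 0 2 3
2 3 0 0
3 2 2 2
2 0 3 1
0 0 1 0
1) 0 2 0 3
2 0 3 3
2 3 0 0
3 2 2 2
2 0 3 1
0 0 1 0
2) 0 2 2 0
2 1 1 1
2 3 1 1
3 2 2 2
2 0 3 1
0 0 1 0
3) 0 2 2 0
2 1 2 1
2 3 1 1
3 2 2 2
2 0 3 1
0 0 1 0
4) 0 2 2 0
2 1 3 1
2 3 1 1
3 2 2 2
2 0 3 1
0 0 1 0
5) 0 2 3 0
2 2 0 2
2 3 2 1
3 2 2 2
2 0 3 1
0 0 1 0
6) 0 2 3 0
2 2 1 2
2 3 2 1
3 2 2 2
2 0 3 1
0 0 1 0
7) 0 2 3 0
2 2 2 2
2 3 2 1
3 2 2 2
2 0 3 1
0 0 1 0
8) 0 2 3 0
2 2 3 2
2 3 2 1
3 2 2 2
2 0 3 1
0 0 1 0
9) 0 3 0 1
2 3 1 3
2 3 3 1
3 2 2 2
2 0 3 1
0 0 1 0

3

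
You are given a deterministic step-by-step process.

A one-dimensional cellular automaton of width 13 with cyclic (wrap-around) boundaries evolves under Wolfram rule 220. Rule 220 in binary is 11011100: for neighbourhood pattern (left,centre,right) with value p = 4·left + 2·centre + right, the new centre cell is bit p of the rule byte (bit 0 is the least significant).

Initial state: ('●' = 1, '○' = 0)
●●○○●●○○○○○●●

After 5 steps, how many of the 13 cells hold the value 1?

gen 0: ●●○○●●○○○○○●●
gen 1: ●●●○●●●○○○○●●
gen 2: ●●●○●●●●○○○●●
gen 3: ●●●○●●●●●○○●●
gen 4: ●●●○●●●●●●○●●
gen 5: ●●●○●●●●●●○●●

11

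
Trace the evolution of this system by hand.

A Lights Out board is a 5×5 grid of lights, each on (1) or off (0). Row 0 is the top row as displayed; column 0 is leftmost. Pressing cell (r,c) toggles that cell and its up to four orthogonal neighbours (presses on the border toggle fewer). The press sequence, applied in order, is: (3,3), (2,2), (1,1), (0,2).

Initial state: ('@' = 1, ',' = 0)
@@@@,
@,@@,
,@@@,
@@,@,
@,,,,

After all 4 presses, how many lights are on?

11

0) @@@@,
@,@@,
,@@@,
@@,@,
@,,,,
1) @@@@,
@,@@,
,@@,,
@@@,@
@,,@,
2) @@@@,
@,,@,
,,,@,
@@,,@
@,,@,
3) @,@@,
,@@@,
,@,@,
@@,,@
@,,@,
4) @@,,,
,@,@,
,@,@,
@@,,@
@,,@,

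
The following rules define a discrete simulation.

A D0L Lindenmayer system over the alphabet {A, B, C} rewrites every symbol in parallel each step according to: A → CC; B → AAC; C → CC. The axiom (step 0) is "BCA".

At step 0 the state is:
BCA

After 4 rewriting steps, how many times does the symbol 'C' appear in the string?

56

[0] BCA
[1] AACCCCC
[2] CCCCCCCCCCCCCC
[3] CCCCCCCCCCCCCCCCCCCCCCCCCCCC
[4] CCCCCCCCCCCCCCCCCCCCCCCCCCCCCCCCCCCCCCCCCCCCCCCCCCCCCCCC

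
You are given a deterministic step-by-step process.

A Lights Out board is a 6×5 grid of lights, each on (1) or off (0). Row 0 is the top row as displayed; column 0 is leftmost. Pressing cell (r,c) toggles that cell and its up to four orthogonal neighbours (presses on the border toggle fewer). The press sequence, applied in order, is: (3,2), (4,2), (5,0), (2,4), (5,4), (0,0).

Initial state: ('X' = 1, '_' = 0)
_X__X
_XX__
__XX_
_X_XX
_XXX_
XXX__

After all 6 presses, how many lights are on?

[0] _X__X
_XX__
__XX_
_X_XX
_XXX_
XXX__
[1] _X__X
_XX__
___X_
__X_X
_X_X_
XXX__
[2] _X__X
_XX__
___X_
____X
__X__
XX___
[3] _X__X
_XX__
___X_
____X
X_X__
_____
[4] _X__X
_XX_X
____X
_____
X_X__
_____
[5] _X__X
_XX_X
____X
_____
X_X_X
___XX
[6] X___X
XXX_X
____X
_____
X_X_X
___XX

12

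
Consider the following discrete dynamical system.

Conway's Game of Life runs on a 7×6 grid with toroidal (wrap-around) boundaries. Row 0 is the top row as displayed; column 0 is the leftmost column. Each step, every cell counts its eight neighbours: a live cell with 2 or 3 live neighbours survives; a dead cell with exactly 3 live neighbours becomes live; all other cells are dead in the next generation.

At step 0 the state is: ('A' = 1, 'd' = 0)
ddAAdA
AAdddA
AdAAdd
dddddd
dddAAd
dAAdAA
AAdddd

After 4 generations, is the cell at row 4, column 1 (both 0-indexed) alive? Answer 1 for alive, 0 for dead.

0) ddAAdA
AAdddA
AdAAdd
dddddd
dddAAd
dAAdAA
AAdddd
1) ddAdAA
dddddA
AdAddA
ddAdAd
ddAAAA
dAAdAA
dddddd
2) ddddAA
dAdAdd
AAdAAA
AdAddd
Addddd
AAAddA
AAAddd
3) dddAAA
dAdAdd
dddAAA
ddAAAd
ddAddd
ddAddA
ddAAAd
4) dddddA
Addddd
dddddA
ddAddA
dAAdAd
dAAdAd
ddAddd

1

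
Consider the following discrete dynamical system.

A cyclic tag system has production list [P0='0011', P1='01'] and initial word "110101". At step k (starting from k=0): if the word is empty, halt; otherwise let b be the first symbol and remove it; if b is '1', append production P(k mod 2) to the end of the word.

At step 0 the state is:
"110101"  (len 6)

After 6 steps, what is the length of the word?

0) "110101"  (len 6)
1) "101010011"  (len 9)
2) "0101001101"  (len 10)
3) "101001101"  (len 9)
4) "0100110101"  (len 10)
5) "100110101"  (len 9)
6) "0011010101"  (len 10)

10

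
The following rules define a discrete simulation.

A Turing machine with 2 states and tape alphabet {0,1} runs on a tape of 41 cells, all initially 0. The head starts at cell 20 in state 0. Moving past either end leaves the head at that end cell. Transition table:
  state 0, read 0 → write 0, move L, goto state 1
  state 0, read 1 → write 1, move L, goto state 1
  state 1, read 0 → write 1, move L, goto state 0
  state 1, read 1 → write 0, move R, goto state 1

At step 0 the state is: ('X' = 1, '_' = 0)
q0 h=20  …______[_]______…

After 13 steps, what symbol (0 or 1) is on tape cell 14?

0

[0] q0 h=20  …______[_]______…
[1] q1 h=19  …______[_]______…
[2] q0 h=18  …______[_]X_____…
[3] q1 h=17  …______[_]_X____…
[4] q0 h=16  …______[_]X_X___…
[5] q1 h=15  …______[_]_X_X__…
[6] q0 h=14  …______[_]X_X_X_…
[7] q1 h=13  …______[_]_X_X_X…
[8] q0 h=12  …______[_]X_X_X_…
[9] q1 h=11  …______[_]_X_X_X…
[10] q0 h=10  …______[_]X_X_X_…
[11] q1 h= 9  …______[_]_X_X_X…
[12] q0 h= 8  …______[_]X_X_X_…
[13] q1 h= 7  …______[_]_X_X_X…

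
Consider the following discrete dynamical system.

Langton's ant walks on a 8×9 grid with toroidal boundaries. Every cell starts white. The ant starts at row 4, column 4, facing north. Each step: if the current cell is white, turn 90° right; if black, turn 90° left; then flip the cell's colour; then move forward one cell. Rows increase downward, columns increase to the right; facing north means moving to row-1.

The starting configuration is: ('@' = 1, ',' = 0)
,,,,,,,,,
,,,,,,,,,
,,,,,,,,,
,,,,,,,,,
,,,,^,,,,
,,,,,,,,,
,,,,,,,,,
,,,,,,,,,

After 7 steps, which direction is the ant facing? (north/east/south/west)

east

t=0: ,,,,,,,,,
,,,,,,,,,
,,,,,,,,,
,,,,,,,,,
,,,,^,,,,
,,,,,,,,,
,,,,,,,,,
,,,,,,,,,
t=1: ,,,,,,,,,
,,,,,,,,,
,,,,,,,,,
,,,,,,,,,
,,,,@>,,,
,,,,,,,,,
,,,,,,,,,
,,,,,,,,,
t=2: ,,,,,,,,,
,,,,,,,,,
,,,,,,,,,
,,,,,,,,,
,,,,@@,,,
,,,,,v,,,
,,,,,,,,,
,,,,,,,,,
t=3: ,,,,,,,,,
,,,,,,,,,
,,,,,,,,,
,,,,,,,,,
,,,,@@,,,
,,,,<@,,,
,,,,,,,,,
,,,,,,,,,
t=4: ,,,,,,,,,
,,,,,,,,,
,,,,,,,,,
,,,,,,,,,
,,,,^@,,,
,,,,@@,,,
,,,,,,,,,
,,,,,,,,,
t=5: ,,,,,,,,,
,,,,,,,,,
,,,,,,,,,
,,,,,,,,,
,,,<,@,,,
,,,,@@,,,
,,,,,,,,,
,,,,,,,,,
t=6: ,,,,,,,,,
,,,,,,,,,
,,,,,,,,,
,,,^,,,,,
,,,@,@,,,
,,,,@@,,,
,,,,,,,,,
,,,,,,,,,
t=7: ,,,,,,,,,
,,,,,,,,,
,,,,,,,,,
,,,@>,,,,
,,,@,@,,,
,,,,@@,,,
,,,,,,,,,
,,,,,,,,,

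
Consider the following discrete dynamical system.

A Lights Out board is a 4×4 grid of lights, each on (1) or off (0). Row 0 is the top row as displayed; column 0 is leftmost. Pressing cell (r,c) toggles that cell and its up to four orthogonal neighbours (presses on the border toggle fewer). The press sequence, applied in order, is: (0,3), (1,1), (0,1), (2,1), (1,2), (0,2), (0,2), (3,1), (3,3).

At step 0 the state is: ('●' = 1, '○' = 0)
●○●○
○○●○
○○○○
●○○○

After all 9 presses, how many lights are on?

k=0  ●○●○
○○●○
○○○○
●○○○
k=1  ●○○●
○○●●
○○○○
●○○○
k=2  ●●○●
●●○●
○●○○
●○○○
k=3  ○○●●
●○○●
○●○○
●○○○
k=4  ○○●●
●●○●
●○●○
●●○○
k=5  ○○○●
●○●○
●○○○
●●○○
k=6  ○●●○
●○○○
●○○○
●●○○
k=7  ○○○●
●○●○
●○○○
●●○○
k=8  ○○○●
●○●○
●●○○
○○●○
k=9  ○○○●
●○●○
●●○●
○○○●

7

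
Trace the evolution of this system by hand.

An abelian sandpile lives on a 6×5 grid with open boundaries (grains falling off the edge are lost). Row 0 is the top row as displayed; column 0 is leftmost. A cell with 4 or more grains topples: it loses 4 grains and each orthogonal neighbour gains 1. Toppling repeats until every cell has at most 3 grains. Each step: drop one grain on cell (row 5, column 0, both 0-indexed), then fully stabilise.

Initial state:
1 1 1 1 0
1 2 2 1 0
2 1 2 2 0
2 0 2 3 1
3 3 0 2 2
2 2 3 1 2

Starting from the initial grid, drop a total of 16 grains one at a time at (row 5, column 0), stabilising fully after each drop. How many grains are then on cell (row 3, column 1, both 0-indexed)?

2

step 0: 1 1 1 1 0
1 2 2 1 0
2 1 2 2 0
2 0 2 3 1
3 3 0 2 2
2 2 3 1 2
step 1: 1 1 1 1 0
1 2 2 1 0
2 1 2 2 0
2 0 2 3 1
3 3 0 2 2
3 2 3 1 2
step 2: 1 1 1 1 0
1 2 2 1 0
2 1 2 2 0
3 1 2 3 1
1 1 2 2 2
2 1 0 2 2
step 3: 1 1 1 1 0
1 2 2 1 0
2 1 2 2 0
3 1 2 3 1
1 1 2 2 2
3 1 0 2 2
step 4: 1 1 1 1 0
1 2 2 1 0
2 1 2 2 0
3 1 2 3 1
2 1 2 2 2
0 2 0 2 2
step 5: 1 1 1 1 0
1 2 2 1 0
2 1 2 2 0
3 1 2 3 1
2 1 2 2 2
1 2 0 2 2
step 6: 1 1 1 1 0
1 2 2 1 0
2 1 2 2 0
3 1 2 3 1
2 1 2 2 2
2 2 0 2 2
step 7: 1 1 1 1 0
1 2 2 1 0
2 1 2 2 0
3 1 2 3 1
2 1 2 2 2
3 2 0 2 2
step 8: 1 1 1 1 0
1 2 2 1 0
2 1 2 2 0
3 1 2 3 1
3 1 2 2 2
0 3 0 2 2
step 9: 1 1 1 1 0
1 2 2 1 0
2 1 2 2 0
3 1 2 3 1
3 1 2 2 2
1 3 0 2 2
step 10: 1 1 1 1 0
1 2 2 1 0
2 1 2 2 0
3 1 2 3 1
3 1 2 2 2
2 3 0 2 2
step 11: 1 1 1 1 0
1 2 2 1 0
2 1 2 2 0
3 1 2 3 1
3 1 2 2 2
3 3 0 2 2
step 12: 1 1 1 1 0
1 2 2 1 0
3 1 2 2 0
0 2 2 3 1
1 3 2 2 2
2 0 1 2 2
step 13: 1 1 1 1 0
1 2 2 1 0
3 1 2 2 0
0 2 2 3 1
1 3 2 2 2
3 0 1 2 2
step 14: 1 1 1 1 0
1 2 2 1 0
3 1 2 2 0
0 2 2 3 1
2 3 2 2 2
0 1 1 2 2
step 15: 1 1 1 1 0
1 2 2 1 0
3 1 2 2 0
0 2 2 3 1
2 3 2 2 2
1 1 1 2 2
step 16: 1 1 1 1 0
1 2 2 1 0
3 1 2 2 0
0 2 2 3 1
2 3 2 2 2
2 1 1 2 2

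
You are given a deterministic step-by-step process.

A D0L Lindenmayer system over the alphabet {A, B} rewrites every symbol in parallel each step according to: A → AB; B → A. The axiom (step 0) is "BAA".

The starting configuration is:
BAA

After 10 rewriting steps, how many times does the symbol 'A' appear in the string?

233

step 0: BAA
step 1: AABAB
step 2: ABABAABA
step 3: ABAABAABABAAB
step 4: ABAABABAABABAABAABABA
step 5: ABAABABAABAABABAABAABABAABABAABAAB
step 6: ABAABABAABAABABAABABAABAABABAABABAABAABABAABAABABAABABA
step 7: ABAABABAABAABABAABABAABAABABAABAABABAABABAABAABABAABAABABAABABAABAABABAABABAABAABABAABAAB
step 8: ABAABABAABAABABAABABAABAABABAABAABABAABABAABAABABAABABAABA…ABAABAABABAABAABABAABABAABAABABAABAABABAABABAABAABABAABABA  (len 144)
step 9: ABAABABAABAABABAABABAABAABABAABAABABAABABAABAABABAABABAABA…AABABAABABAABAABABAABABAABAABABAABAABABAABABAABAABABAABAAB  (len 233)
step 10: ABAABABAABAABABAABABAABAABABAABAABABAABABAABAABABAABABAABA…AABABAABABAABAABABAABABAABAABABAABAABABAABABAABAABABAABABA  (len 377)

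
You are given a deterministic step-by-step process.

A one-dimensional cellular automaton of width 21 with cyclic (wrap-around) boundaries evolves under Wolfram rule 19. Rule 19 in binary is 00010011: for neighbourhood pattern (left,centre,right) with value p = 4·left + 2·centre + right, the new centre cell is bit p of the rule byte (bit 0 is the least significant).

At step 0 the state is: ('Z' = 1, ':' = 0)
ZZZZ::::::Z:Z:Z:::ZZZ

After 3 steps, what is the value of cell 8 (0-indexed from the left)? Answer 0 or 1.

1

gen 0: ZZZZ::::::Z:Z:Z:::ZZZ
gen 1: ::::ZZZZZZ:::::ZZZ:::
gen 2: ZZZZ::::::ZZZZZ:::ZZZ
gen 3: ::::ZZZZZZ:::::ZZZ:::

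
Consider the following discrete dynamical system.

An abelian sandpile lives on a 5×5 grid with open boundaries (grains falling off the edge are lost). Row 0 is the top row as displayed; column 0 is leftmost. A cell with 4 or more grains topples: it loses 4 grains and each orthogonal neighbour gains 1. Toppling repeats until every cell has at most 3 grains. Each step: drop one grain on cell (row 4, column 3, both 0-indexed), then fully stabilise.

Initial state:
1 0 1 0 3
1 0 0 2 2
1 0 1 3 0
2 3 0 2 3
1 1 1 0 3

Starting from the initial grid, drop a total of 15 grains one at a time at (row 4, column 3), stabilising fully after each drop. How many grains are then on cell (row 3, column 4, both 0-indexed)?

3

gen 0: 1 0 1 0 3
1 0 0 2 2
1 0 1 3 0
2 3 0 2 3
1 1 1 0 3
gen 1: 1 0 1 0 3
1 0 0 2 2
1 0 1 3 0
2 3 0 2 3
1 1 1 1 3
gen 2: 1 0 1 0 3
1 0 0 2 2
1 0 1 3 0
2 3 0 2 3
1 1 1 2 3
gen 3: 1 0 1 0 3
1 0 0 2 2
1 0 1 3 0
2 3 0 2 3
1 1 1 3 3
gen 4: 1 0 1 0 3
1 0 0 3 2
1 0 2 0 2
2 3 1 1 1
1 1 2 2 1
gen 5: 1 0 1 0 3
1 0 0 3 2
1 0 2 0 2
2 3 1 1 1
1 1 2 3 1
gen 6: 1 0 1 0 3
1 0 0 3 2
1 0 2 0 2
2 3 1 2 1
1 1 3 0 2
gen 7: 1 0 1 0 3
1 0 0 3 2
1 0 2 0 2
2 3 1 2 1
1 1 3 1 2
gen 8: 1 0 1 0 3
1 0 0 3 2
1 0 2 0 2
2 3 1 2 1
1 1 3 2 2
gen 9: 1 0 1 0 3
1 0 0 3 2
1 0 2 0 2
2 3 1 2 1
1 1 3 3 2
gen 10: 1 0 1 0 3
1 0 0 3 2
1 0 2 0 2
2 3 2 3 1
1 2 0 1 3
gen 11: 1 0 1 0 3
1 0 0 3 2
1 0 2 0 2
2 3 2 3 1
1 2 0 2 3
gen 12: 1 0 1 0 3
1 0 0 3 2
1 0 2 0 2
2 3 2 3 1
1 2 0 3 3
gen 13: 1 0 1 0 3
1 0 0 3 2
1 0 2 1 2
2 3 3 0 3
1 2 1 2 0
gen 14: 1 0 1 0 3
1 0 0 3 2
1 0 2 1 2
2 3 3 0 3
1 2 1 3 0
gen 15: 1 0 1 0 3
1 0 0 3 2
1 0 2 1 2
2 3 3 1 3
1 2 2 0 1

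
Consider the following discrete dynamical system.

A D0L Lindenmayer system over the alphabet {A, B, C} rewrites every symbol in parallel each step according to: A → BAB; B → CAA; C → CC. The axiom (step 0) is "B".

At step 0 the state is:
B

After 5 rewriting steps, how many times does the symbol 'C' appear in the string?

60

t=0: B
t=1: CAA
t=2: CCBABBAB
t=3: CCCCCAABABCAACAABABCAA
t=4: CCCCCCCCCCBABBABCAABABCAACCBABBABCCBABBABCAABABCAACCBABBAB
t=5: CCCCCCCCCCCCCCCCCCCCCAABABCAACAABABCAACCBABBABCAABABCAACCB…AACAABABCAACCBABBABCAABABCAACCBABBABCCCCCAABABCAACAABABCAA  (len 154)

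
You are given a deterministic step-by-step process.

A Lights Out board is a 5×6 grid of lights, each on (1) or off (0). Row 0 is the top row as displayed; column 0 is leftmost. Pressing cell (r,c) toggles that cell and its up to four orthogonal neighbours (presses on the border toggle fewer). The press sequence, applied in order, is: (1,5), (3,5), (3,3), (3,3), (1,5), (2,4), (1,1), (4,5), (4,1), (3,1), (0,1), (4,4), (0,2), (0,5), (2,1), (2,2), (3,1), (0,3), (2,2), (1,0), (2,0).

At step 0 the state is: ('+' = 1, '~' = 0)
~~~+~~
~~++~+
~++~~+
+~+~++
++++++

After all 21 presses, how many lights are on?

step 0: ~~~+~~
~~++~+
~++~~+
+~+~++
++++++
step 1: ~~~+~+
~~+++~
~++~~~
+~+~++
++++++
step 2: ~~~+~+
~~+++~
~++~~+
+~+~~~
+++++~
step 3: ~~~+~+
~~+++~
~+++~+
+~~++~
+++~+~
step 4: ~~~+~+
~~+++~
~++~~+
+~+~~~
+++++~
step 5: ~~~+~~
~~++~+
~++~~~
+~+~~~
+++++~
step 6: ~~~+~~
~~++++
~+++++
+~+~+~
+++++~
step 7: ~+~+~~
++~+++
~~++++
+~+~+~
+++++~
step 8: ~+~+~~
++~+++
~~++++
+~+~++
++++~+
step 9: ~+~+~~
++~+++
~~++++
+++~++
~~~+~+
step 10: ~+~+~~
++~+++
~+++++
~~~~++
~+~+~+
step 11: +~++~~
+~~+++
~+++++
~~~~++
~+~+~+
step 12: +~++~~
+~~+++
~+++++
~~~~~+
~+~~+~
step 13: ++~~~~
+~++++
~+++++
~~~~~+
~+~~+~
step 14: ++~~++
+~+++~
~+++++
~~~~~+
~+~~+~
step 15: ++~~++
+++++~
+~~+++
~+~~~+
~+~~+~
step 16: ++~~++
++~++~
+++~++
~++~~+
~+~~+~
step 17: ++~~++
++~++~
+~+~++
+~~~~+
~~~~+~
step 18: ++++~+
++~~+~
+~+~++
+~~~~+
~~~~+~
step 19: ++++~+
+++~+~
++~+++
+~+~~+
~~~~+~
step 20: ~+++~+
~~+~+~
~+~+++
+~+~~+
~~~~+~
step 21: ~+++~+
+~+~+~
+~~+++
~~+~~+
~~~~+~

14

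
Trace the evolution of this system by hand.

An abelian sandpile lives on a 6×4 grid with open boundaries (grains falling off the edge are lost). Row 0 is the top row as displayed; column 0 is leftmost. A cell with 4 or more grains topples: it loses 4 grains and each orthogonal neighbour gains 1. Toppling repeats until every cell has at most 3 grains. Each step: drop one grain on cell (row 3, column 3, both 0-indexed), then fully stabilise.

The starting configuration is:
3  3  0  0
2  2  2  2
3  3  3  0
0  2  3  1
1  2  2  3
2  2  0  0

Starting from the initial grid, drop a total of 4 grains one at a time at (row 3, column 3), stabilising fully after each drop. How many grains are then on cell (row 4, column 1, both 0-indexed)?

0

gen 0: 3  3  0  0
2  2  2  2
3  3  3  0
0  2  3  1
1  2  2  3
2  2  0  0
gen 1: 3  3  0  0
2  2  2  2
3  3  3  0
0  2  3  2
1  2  2  3
2  2  0  0
gen 2: 3  3  0  0
2  2  2  2
3  3  3  0
0  2  3  3
1  2  2  3
2  2  0  0
gen 3: 3  3  0  0
3  3  3  2
0  2  1  2
2  1  3  2
2  0  1  1
2  3  1  1
gen 4: 3  3  0  0
3  3  3  2
0  2  1  2
2  1  3  3
2  0  1  1
2  3  1  1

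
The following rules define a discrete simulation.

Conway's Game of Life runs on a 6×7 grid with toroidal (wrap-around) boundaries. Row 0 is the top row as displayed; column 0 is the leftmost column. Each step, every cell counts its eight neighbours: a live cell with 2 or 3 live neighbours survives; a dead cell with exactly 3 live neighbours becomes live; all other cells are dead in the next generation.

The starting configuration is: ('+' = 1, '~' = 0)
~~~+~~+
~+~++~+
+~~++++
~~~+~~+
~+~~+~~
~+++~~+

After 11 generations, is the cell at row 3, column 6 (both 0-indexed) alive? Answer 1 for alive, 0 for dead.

k=0  ~~~+~~+
~+~++~+
+~~++++
~~~+~~+
~+~~+~~
~+++~~+
k=1  ~+~~~~+
~~~~~~~
~~~~~~~
~~++~~+
~+~~++~
~+~+++~
k=2  +~+~++~
~~~~~~~
~~~~~~~
~~++++~
++~~~~+
~+~+~~+
k=3  +++++++
~~~~~~~
~~~++~~
+++++++
~+~~~~+
~~~++~~
k=4  +++~~++
++~~~~+
++~~~~+
~+~~~~+
~+~~~~+
~~~~~~~
k=5  ~~+~~+~
~~~~~~~
~~+~~+~
~++~~++
~~~~~~~
~~+~~+~
k=6  ~~~~~~~
~~~~~~~
~++~~++
~++~~++
~++~~++
~~~~~~~
k=7  ~~~~~~~
~~~~~~~
~++~~++
~~~++~~
~++~~++
~~~~~~~
k=8  ~~~~~~~
~~~~~~~
~~++++~
~~~++~~
~~++++~
~~~~~~~
k=9  ~~~~~~~
~~~++~~
~~+~~+~
~~~~~~~
~~+~~+~
~~~++~~
k=10  ~~~~~~~
~~~++~~
~~~++~~
~~~~~~~
~~~++~~
~~~++~~
k=11  ~~~~~~~
~~~++~~
~~~++~~
~~~~~~~
~~~++~~
~~~++~~

0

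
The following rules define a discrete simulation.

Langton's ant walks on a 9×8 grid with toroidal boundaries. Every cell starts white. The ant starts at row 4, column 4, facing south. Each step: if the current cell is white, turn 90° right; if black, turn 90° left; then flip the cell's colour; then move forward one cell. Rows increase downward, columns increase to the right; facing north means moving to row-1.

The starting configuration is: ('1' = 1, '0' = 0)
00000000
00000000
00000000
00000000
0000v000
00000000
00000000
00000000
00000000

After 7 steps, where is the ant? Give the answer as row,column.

5,4

k=0  00000000
00000000
00000000
00000000
0000v000
00000000
00000000
00000000
00000000
k=1  00000000
00000000
00000000
00000000
000<1000
00000000
00000000
00000000
00000000
k=2  00000000
00000000
00000000
000^0000
00011000
00000000
00000000
00000000
00000000
k=3  00000000
00000000
00000000
0001>000
00011000
00000000
00000000
00000000
00000000
k=4  00000000
00000000
00000000
00011000
0001v000
00000000
00000000
00000000
00000000
k=5  00000000
00000000
00000000
00011000
00010>00
00000000
00000000
00000000
00000000
k=6  00000000
00000000
00000000
00011000
00010100
00000v00
00000000
00000000
00000000
k=7  00000000
00000000
00000000
00011000
00010100
0000<100
00000000
00000000
00000000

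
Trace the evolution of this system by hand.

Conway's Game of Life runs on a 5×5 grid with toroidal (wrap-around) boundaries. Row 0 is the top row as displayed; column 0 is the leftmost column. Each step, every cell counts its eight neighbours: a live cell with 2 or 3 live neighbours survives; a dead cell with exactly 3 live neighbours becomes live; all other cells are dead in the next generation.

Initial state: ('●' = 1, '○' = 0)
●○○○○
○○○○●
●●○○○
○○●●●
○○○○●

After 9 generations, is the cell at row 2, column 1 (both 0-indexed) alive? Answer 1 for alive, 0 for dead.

t=0: ●○○○○
○○○○●
●●○○○
○○●●●
○○○○●
t=1: ●○○○●
○●○○●
●●●○○
○●●●●
●○○○●
t=2: ○●○●○
○○●●●
○○○○○
○○○○○
○○●○○
t=3: ○●○○●
○○●●●
○○○●○
○○○○○
○○●○○
t=4: ●●○○●
●○●○●
○○●●●
○○○○○
○○○○○
t=5: ○●○●●
○○●○○
●●●○●
○○○●○
●○○○○
t=6: ●●●●●
○○○○○
●●●○●
○○●●○
●○●●○
t=7: ●○○○○
○○○○○
●●●○●
○○○○○
●○○○○
t=8: ○○○○○
○○○○●
●●○○○
○○○○●
○○○○○
t=9: ○○○○○
●○○○○
●○○○●
●○○○○
○○○○○

0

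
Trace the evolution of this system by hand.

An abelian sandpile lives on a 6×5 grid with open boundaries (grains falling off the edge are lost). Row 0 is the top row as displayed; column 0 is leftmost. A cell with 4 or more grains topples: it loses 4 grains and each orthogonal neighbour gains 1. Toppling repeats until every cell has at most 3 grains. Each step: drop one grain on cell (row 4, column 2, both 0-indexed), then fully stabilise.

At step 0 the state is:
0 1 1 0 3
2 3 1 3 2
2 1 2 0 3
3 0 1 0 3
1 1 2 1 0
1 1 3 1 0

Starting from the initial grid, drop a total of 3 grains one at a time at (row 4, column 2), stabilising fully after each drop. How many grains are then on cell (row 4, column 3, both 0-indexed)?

t=0: 0 1 1 0 3
2 3 1 3 2
2 1 2 0 3
3 0 1 0 3
1 1 2 1 0
1 1 3 1 0
t=1: 0 1 1 0 3
2 3 1 3 2
2 1 2 0 3
3 0 1 0 3
1 1 3 1 0
1 1 3 1 0
t=2: 0 1 1 0 3
2 3 1 3 2
2 1 2 0 3
3 0 2 0 3
1 2 1 2 0
1 2 0 2 0
t=3: 0 1 1 0 3
2 3 1 3 2
2 1 2 0 3
3 0 2 0 3
1 2 2 2 0
1 2 0 2 0

2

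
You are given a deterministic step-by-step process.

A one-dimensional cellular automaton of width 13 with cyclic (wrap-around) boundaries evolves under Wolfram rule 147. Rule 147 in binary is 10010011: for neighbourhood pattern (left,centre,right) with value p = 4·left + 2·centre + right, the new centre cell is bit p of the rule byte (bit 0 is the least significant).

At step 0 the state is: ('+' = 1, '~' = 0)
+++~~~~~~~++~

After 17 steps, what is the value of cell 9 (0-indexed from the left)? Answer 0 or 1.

1

gen 0: +++~~~~~~~++~
gen 1: ~+~+++++++~~~
gen 2: +~~~+++++~+++
gen 3: ~+++~+++~~~++
gen 4: ~~+~~~+~+++~~
gen 5: ++~+++~~~+~++
gen 6: +~~~+~+++~~~+
gen 7: ~+++~~~+~+++~
gen 8: +~+~+++~~~+~+
gen 9: ~~~~~+~+++~~~
gen 10: +++++~~~+~+++
gen 11: ++++~+++~~~++
gen 12: +++~~~+~+++~+
gen 13: ++~+++~~~+~~~
gen 14: ~~~~+~+++~+++
gen 15: ++++~~~+~~~+~
gen 16: ~++~+++~+++~~
gen 17: +~~~~+~~~+~++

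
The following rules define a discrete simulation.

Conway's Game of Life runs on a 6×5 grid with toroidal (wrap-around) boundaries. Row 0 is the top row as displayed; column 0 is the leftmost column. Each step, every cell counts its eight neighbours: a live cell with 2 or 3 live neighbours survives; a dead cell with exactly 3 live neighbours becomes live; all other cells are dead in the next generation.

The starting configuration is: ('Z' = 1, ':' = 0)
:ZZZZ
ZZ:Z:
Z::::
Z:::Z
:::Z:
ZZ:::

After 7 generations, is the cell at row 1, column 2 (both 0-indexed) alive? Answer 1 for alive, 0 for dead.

gen 0: :ZZZZ
ZZ:Z:
Z::::
Z:::Z
:::Z:
ZZ:::
gen 1: :::Z:
:::Z:
:::::
Z:::Z
:Z:::
ZZ:::
gen 2: ::Z:Z
:::::
::::Z
Z::::
:Z::Z
ZZZ::
gen 3: Z:ZZ:
:::Z:
:::::
Z:::Z
::Z:Z
::Z:Z
gen 4: :ZZ::
::ZZZ
::::Z
Z::ZZ
:Z::Z
Z:Z:Z
gen 5: :::::
ZZZ:Z
::Z::
:::Z:
:ZZ::
::Z:Z
gen 6: ::Z:Z
ZZZZ:
Z:Z:Z
:Z:Z:
:ZZ::
:ZZZ:
gen 7: ::::Z
:::::
:::::
:::ZZ
Z::::
Z::::

0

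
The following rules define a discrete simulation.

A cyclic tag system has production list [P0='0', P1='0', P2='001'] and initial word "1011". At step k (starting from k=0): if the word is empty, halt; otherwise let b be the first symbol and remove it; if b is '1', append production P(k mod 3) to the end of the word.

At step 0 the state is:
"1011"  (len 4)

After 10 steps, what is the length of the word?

0

gen 0: "1011"  (len 4)
gen 1: "0110"  (len 4)
gen 2: "110"  (len 3)
gen 3: "10001"  (len 5)
gen 4: "00010"  (len 5)
gen 5: "0010"  (len 4)
gen 6: "010"  (len 3)
gen 7: "10"  (len 2)
gen 8: "00"  (len 2)
gen 9: "0"  (len 1)
gen 10: (halted — word empty)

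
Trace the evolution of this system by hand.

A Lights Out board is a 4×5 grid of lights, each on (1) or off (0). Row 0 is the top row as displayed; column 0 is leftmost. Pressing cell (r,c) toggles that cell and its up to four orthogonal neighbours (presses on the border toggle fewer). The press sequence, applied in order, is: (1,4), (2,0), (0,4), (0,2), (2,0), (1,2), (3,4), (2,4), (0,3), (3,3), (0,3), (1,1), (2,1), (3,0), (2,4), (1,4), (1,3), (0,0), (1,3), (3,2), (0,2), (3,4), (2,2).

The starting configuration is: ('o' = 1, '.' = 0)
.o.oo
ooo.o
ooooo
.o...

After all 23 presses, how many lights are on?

t=0: .o.oo
ooo.o
ooooo
.o...
t=1: .o.o.
oooo.
oooo.
.o...
t=2: .o.o.
.ooo.
..oo.
oo...
t=3: .o..o
.oooo
..oo.
oo...
t=4: ..ooo
.o.oo
..oo.
oo...
t=5: ..ooo
oo.oo
oooo.
.o...
t=6: ...oo
o.o.o
oo.o.
.o...
t=7: ...oo
o.o.o
oo.oo
.o.oo
t=8: ...oo
o.o..
oo...
.o.o.
t=9: ..o..
o.oo.
oo...
.o.o.
t=10: ..o..
o.oo.
oo.o.
.oo.o
t=11: ...oo
o.o..
oo.o.
.oo.o
t=12: .o.oo
.o...
o..o.
.oo.o
t=13: .o.oo
.....
.ooo.
..o.o
t=14: .o.oo
.....
oooo.
ooo.o
t=15: .o.oo
....o
ooo.o
ooo..
t=16: .o.o.
...o.
ooo..
ooo..
t=17: .o...
..o.o
oooo.
ooo..
t=18: o....
o.o.o
oooo.
ooo..
t=19: o..o.
o..o.
ooo..
ooo..
t=20: o..o.
o..o.
oo...
o..o.
t=21: ooo..
o.oo.
oo...
o..o.
t=22: ooo..
o.oo.
oo..o
o...o
t=23: ooo..
o..o.
o.ooo
o.o.o

12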